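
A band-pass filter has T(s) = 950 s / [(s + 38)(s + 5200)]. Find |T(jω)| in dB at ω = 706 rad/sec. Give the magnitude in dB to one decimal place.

|j706| = 706
|j706 + 38| = √(706² + 38²) = 707
|j706 + 5200| = √(706² + 5200²) = 5248
|T(j706)| = 950 × 706 / (707 × 5248) = 0.18077
20 log₁₀(0.18077) = -14.86 dB

-14.9 dB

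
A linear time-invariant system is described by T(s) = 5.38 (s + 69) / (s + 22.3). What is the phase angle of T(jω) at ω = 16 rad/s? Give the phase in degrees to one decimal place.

∠(j16 + 69) = arctan(16/69) = 13.06°
∠(j16 + 22.3) = arctan(16/22.3) = 35.66°
∠T(j16) = 13.06° − 35.66° = -22.60°

-22.6°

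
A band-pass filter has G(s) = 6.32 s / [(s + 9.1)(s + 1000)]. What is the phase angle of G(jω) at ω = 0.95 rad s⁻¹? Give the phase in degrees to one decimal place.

84.0°

∠(j0.95) = 90.00°
∠(j0.95 + 9.1) = arctan(0.95/9.1) = 5.96°
∠(j0.95 + 1000) = arctan(0.95/1000) = 0.05°
∠G(j0.95) = 90.00° − (5.96° + 0.05°) = 83.99°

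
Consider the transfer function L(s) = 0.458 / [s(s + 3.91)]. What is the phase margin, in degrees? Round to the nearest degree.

88°

Gain crossover: |L(jω)| = 1 at ω ≈ 0.117 rad/s.
∠L(j0.117) = −90° − arctan(0.117/3.91) ≈ -91.72°
PM = 180° + (-91.72°) = 88.28°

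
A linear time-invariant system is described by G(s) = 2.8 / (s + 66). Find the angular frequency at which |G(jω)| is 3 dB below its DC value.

For a single-pole low-pass, the −3 dB point is at the pole: ω = 66 rad/sec.

66 rad/sec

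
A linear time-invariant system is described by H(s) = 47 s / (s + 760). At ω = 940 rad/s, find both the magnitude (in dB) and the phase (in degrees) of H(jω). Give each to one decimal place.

|H| = 31.3 dB, ∠H = 39.0 deg

|j940| = 940
|j940 + 760| = √(940² + 760²) = 1209
|H(j940)| = 47 × 940 / 1209 = 36.549
20 log₁₀(36.549) = 31.26 dB
∠(j940) = 90.00°
∠(j940 + 760) = arctan(940/760) = 51.04°
∠H(j940) = 90.00° − 51.04° = 38.96°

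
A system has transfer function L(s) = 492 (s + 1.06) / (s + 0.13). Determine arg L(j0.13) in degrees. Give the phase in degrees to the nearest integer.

∠(j0.13 + 1.06) = arctan(0.13/1.06) = 6.99°
∠(j0.13 + 0.13) = arctan(0.13/0.13) = 45.00°
∠L(j0.13) = 6.99° − 45.00° = -38.01°

-38°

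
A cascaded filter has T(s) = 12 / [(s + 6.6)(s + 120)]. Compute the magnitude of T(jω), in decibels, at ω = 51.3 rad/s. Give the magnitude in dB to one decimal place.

-55.0 dB

|j51.3 + 6.6| = √(51.3² + 6.6²) = 51.72
|j51.3 + 120| = √(51.3² + 120²) = 130.5
|T(j51.3)| = 12 / (51.72 × 130.5) = 0.0017777
20 log₁₀(0.0017777) = -55.00 dB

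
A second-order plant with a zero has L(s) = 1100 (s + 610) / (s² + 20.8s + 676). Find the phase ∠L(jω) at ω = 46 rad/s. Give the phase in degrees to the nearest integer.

-142°

∠(j46 + 610) = arctan(46/610) = 4.31°
∠[(j46)² + 20.8(j46) + 676] = ∠[-1440 + j956.8] = 146.40°
∠L(j46) = 4.31° − 146.40° = -142.09°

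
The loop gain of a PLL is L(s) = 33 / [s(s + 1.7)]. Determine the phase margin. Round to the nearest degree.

Gain crossover: |L(jω)| = 1 at ω ≈ 5.62 rad s⁻¹.
∠L(j5.62) = −90° − arctan(5.62/1.7) ≈ -163.17°
PM = 180° + (-163.17°) = 16.83°

17°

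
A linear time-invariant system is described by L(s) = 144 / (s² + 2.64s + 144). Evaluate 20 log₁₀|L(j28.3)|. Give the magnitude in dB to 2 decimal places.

|(j28.3)² + 2.64(j28.3) + 144| = |-656.89 + j74.712| = 661.1
|L(j28.3)| = 144 / 661.1 = 0.21781
20 log₁₀(0.21781) = -13.238 dB

-13.24 dB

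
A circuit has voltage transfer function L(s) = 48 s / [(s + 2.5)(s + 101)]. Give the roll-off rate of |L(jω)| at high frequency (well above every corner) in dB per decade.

-20 dB/decade

With 1 zero and 2 poles, the high-frequency asymptotic slope is 20 × (1 − 2) = -20 dB/decade.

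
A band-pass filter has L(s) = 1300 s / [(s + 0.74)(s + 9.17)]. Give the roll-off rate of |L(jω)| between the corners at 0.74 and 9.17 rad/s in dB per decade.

In this band the factors already past their corner are: 1 differentiator zero, pole at 0.74; net slope = 0 dB/decade.

0 dB/decade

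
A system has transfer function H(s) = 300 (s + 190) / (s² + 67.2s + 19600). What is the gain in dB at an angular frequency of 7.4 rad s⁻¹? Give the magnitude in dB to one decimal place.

9.3 dB

|j7.4 + 190| = √(7.4² + 190²) = 190.1
|(j7.4)² + 67.2(j7.4) + 19600| = |19545 + j497.28| = 1.955e+04
|H(j7.4)| = 300 × 190.1 / 1.955e+04 = 2.9176
20 log₁₀(2.9176) = 9.30 dB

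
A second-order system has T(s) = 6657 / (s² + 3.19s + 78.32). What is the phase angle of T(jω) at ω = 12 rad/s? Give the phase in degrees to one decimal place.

-149.8°

∠[(j12)² + 3.19(j12) + 78.32] = ∠[-65.68 + j38.28] = 149.77°
∠T(j12) = −149.77° = -149.77°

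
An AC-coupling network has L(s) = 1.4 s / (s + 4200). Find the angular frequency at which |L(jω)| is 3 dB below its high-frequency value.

For a single-pole high-pass, the −3 dB point is at the pole: ω = 4200 rad/s.

4200 rad/s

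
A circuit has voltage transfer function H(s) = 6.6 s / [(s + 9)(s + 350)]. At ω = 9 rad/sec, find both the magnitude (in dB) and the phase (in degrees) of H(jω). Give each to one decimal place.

|H| = -37.5 dB, ∠H = 43.5°

|j9| = 9
|j9 + 9| = √(9² + 9²) = 12.73
|j9 + 350| = √(9² + 350²) = 350.1
|H(j9)| = 6.6 × 9 / (12.73 × 350.1) = 0.01333
20 log₁₀(0.01333) = -37.50 dB
∠(j9) = 90.00°
∠(j9 + 9) = arctan(9/9) = 45.00°
∠(j9 + 350) = arctan(9/350) = 1.47°
∠H(j9) = 90.00° − (45.00° + 1.47°) = 43.53°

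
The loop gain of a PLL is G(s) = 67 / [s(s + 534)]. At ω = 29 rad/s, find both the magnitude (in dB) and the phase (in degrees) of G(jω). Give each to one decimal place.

|j29 + 534| = √(29² + 534²) = 534.8
|j29| = 29
|G(j29)| = 67 / (534.8 × 29) = 0.0043201
20 log₁₀(0.0043201) = -47.29 dB
∠(j29 + 534) = arctan(29/534) = 3.11°
∠(j29) = 90.00°
∠G(j29) = − (3.11° + 90.00°) = -93.11°

|G| = -47.3 dB, ∠G = -93.1°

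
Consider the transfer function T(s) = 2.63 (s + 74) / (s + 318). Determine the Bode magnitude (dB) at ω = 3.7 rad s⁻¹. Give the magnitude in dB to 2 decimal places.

|j3.7 + 74| = √(3.7² + 74²) = 74.09
|j3.7 + 318| = √(3.7² + 318²) = 318
|T(j3.7)| = 2.63 × 74.09 / 318 = 0.61274
20 log₁₀(0.61274) = -4.255 dB

-4.25 dB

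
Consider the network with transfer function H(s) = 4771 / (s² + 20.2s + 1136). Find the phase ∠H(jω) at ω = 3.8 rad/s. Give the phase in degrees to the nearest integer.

∠[(j3.8)² + 20.2(j3.8) + 1136] = ∠[1121.6 + j76.76] = 3.92°
∠H(j3.8) = −3.92° = -3.92°

-4°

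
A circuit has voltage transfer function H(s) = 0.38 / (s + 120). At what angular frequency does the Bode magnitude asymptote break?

120 rad/s

The single real pole at s = −120 gives a corner at ω = 120 rad/s.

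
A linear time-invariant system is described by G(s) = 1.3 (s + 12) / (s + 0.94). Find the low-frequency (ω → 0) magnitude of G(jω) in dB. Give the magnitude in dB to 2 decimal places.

G(0) = 1.3 × 12 / 0.94 = 16.596
20 log₁₀(16.596) = 24.400 dB

24.40 dB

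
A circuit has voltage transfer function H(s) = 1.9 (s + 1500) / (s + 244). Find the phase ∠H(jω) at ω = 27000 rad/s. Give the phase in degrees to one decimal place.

-2.7°

∠(j27000 + 1500) = arctan(27000/1500) = 86.82°
∠(j27000 + 244) = arctan(27000/244) = 89.48°
∠H(j27000) = 86.82° − 89.48° = -2.66°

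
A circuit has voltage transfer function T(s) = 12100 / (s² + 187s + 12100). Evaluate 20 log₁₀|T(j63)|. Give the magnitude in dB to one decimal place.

-1.5 dB

|(j63)² + 187(j63) + 12100| = |8131 + j11781| = 1.431e+04
|T(j63)| = 12100 / 1.431e+04 = 0.8453
20 log₁₀(0.8453) = -1.46 dB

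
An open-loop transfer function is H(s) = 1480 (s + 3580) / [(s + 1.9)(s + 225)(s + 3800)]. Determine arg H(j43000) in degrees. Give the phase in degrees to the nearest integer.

∠(j43000 + 3580) = arctan(43000/3580) = 85.24°
∠(j43000 + 1.9) = arctan(43000/1.9) = 90.00°
∠(j43000 + 225) = arctan(43000/225) = 89.70°
∠(j43000 + 3800) = arctan(43000/3800) = 84.95°
∠H(j43000) = 85.24° − (90.00° + 89.70° + 84.95°) = -179.41°

-179 deg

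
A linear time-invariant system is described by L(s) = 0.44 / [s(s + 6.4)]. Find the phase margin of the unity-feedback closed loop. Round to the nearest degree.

Gain crossover: |L(jω)| = 1 at ω ≈ 0.0687 rad/s.
∠L(j0.0687) = −90° − arctan(0.0687/6.4) ≈ -90.62°
PM = 180° + (-90.62°) = 89.38°

89°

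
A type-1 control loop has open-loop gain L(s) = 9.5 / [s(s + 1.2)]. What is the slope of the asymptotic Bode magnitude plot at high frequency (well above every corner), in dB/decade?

With 0 zeros and 2 poles, the high-frequency asymptotic slope is 20 × (0 − 2) = -40 dB/decade.

-40 dB/decade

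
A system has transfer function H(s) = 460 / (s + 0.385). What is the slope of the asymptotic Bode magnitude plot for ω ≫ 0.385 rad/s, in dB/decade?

With 0 zeros and 1 pole, the high-frequency asymptotic slope is 20 × (0 − 1) = -20 dB/decade.

-20 dB/decade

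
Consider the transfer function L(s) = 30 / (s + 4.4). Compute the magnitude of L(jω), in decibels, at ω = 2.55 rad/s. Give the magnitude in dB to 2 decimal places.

15.42 dB

|j2.55 + 4.4| = √(2.55² + 4.4²) = 5.086
|L(j2.55)| = 30 / 5.086 = 5.8991
20 log₁₀(5.8991) = 15.416 dB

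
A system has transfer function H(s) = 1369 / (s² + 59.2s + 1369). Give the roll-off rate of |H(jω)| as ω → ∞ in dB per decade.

-40 dB/decade

With 0 zeros and 2 poles, the high-frequency asymptotic slope is 20 × (0 − 2) = -40 dB/decade.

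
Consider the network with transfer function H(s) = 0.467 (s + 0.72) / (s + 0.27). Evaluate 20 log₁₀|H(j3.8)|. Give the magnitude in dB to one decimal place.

|j3.8 + 0.72| = √(3.8² + 0.72²) = 3.868
|j3.8 + 0.27| = √(3.8² + 0.27²) = 3.81
|H(j3.8)| = 0.467 × 3.868 / 3.81 = 0.47411
20 log₁₀(0.47411) = -6.48 dB

-6.5 dB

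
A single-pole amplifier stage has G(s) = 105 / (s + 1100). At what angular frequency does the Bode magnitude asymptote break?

The single real pole at s = −1100 gives a corner at ω = 1100 rad/s.

1100 rad/s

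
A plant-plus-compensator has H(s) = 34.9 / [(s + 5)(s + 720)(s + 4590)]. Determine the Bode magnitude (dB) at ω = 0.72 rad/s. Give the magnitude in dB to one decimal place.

|j0.72 + 5| = √(0.72² + 5²) = 5.052
|j0.72 + 720| = √(0.72² + 720²) = 720
|j0.72 + 4590| = √(0.72² + 4590²) = 4590
|H(j0.72)| = 34.9 / (5.052 × 720 × 4590) = 2.0905e-06
20 log₁₀(2.0905e-06) = -113.59 dB

-113.6 dB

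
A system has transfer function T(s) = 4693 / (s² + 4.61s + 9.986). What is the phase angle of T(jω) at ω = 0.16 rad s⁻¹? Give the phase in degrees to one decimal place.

-4.2 deg

∠[(j0.16)² + 4.61(j0.16) + 9.986] = ∠[9.9604 + j0.7376] = 4.24°
∠T(j0.16) = −4.24° = -4.24°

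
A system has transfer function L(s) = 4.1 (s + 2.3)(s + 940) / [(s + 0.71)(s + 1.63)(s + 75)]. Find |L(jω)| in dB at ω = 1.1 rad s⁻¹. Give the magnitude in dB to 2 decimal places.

|j1.1 + 2.3| = √(1.1² + 2.3²) = 2.55
|j1.1 + 940| = √(1.1² + 940²) = 940
|j1.1 + 0.71| = √(1.1² + 0.71²) = 1.309
|j1.1 + 1.63| = √(1.1² + 1.63²) = 1.966
|j1.1 + 75| = √(1.1² + 75²) = 75.01
|L(j1.1)| = 4.1 × 2.55 × 940 / (1.309 × 1.966 × 75.01) = 50.882
20 log₁₀(50.882) = 34.131 dB

34.13 dB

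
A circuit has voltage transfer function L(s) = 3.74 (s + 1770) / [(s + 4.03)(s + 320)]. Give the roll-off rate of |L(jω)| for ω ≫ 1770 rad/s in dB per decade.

With 1 zero and 2 poles, the high-frequency asymptotic slope is 20 × (1 − 2) = -20 dB/decade.

-20 dB/decade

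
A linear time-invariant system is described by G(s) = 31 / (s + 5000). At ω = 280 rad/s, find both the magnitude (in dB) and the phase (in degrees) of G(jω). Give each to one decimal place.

|G| = -44.2 dB, ∠G = -3.2°

|j280 + 5000| = √(280² + 5000²) = 5008
|G(j280)| = 31 / 5008 = 0.0061903
20 log₁₀(0.0061903) = -44.17 dB
∠(j280 + 5000) = arctan(280/5000) = 3.21°
∠G(j280) = −3.21° = -3.21°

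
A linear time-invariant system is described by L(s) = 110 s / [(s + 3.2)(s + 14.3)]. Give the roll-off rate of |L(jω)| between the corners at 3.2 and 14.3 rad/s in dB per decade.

In this band the factors already past their corner are: 1 differentiator zero, pole at 3.2; net slope = 0 dB/decade.

0 dB/decade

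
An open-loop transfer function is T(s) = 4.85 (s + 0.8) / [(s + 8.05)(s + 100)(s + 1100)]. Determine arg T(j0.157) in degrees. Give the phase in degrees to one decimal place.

9.9°

∠(j0.157 + 0.8) = arctan(0.157/0.8) = 11.10°
∠(j0.157 + 8.05) = arctan(0.157/8.05) = 1.12°
∠(j0.157 + 100) = arctan(0.157/100) = 0.09°
∠(j0.157 + 1100) = arctan(0.157/1100) = 0.01°
∠T(j0.157) = 11.10° − (1.12° + 0.09° + 0.01°) = 9.89°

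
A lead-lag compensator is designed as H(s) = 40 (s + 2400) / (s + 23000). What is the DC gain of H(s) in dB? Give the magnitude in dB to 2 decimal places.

H(0) = 40 × 2400 / 23000 = 4.1739
20 log₁₀(4.1739) = 12.411 dB

12.41 dB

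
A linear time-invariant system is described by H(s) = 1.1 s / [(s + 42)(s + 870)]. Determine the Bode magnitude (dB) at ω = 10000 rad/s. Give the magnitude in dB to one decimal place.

-79.2 dB

|j10000| = 1e+04
|j10000 + 42| = √(10000² + 42²) = 1e+04
|j10000 + 870| = √(10000² + 870²) = 1.004e+04
|H(j10000)| = 1.1 × 1e+04 / (1e+04 × 1.004e+04) = 0.00010959
20 log₁₀(0.00010959) = -79.20 dB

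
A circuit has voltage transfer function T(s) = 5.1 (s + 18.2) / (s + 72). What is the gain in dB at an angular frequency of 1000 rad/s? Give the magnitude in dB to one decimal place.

|j1000 + 18.2| = √(1000² + 18.2²) = 1000
|j1000 + 72| = √(1000² + 72²) = 1003
|T(j1000)| = 5.1 × 1000 / 1003 = 5.0877
20 log₁₀(5.0877) = 14.13 dB

14.1 dB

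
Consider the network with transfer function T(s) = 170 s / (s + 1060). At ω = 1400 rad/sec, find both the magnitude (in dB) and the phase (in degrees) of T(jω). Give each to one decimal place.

|T| = 42.6 dB, ∠T = 37.1°

|j1400| = 1400
|j1400 + 1060| = √(1400² + 1060²) = 1756
|T(j1400)| = 170 × 1400 / 1756 = 135.53
20 log₁₀(135.53) = 42.64 dB
∠(j1400) = 90.00°
∠(j1400 + 1060) = arctan(1400/1060) = 52.87°
∠T(j1400) = 90.00° − 52.87° = 37.13°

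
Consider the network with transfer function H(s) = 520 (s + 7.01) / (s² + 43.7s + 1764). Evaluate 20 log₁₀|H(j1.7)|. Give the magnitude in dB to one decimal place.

6.6 dB

|j1.7 + 7.01| = √(1.7² + 7.01²) = 7.213
|(j1.7)² + 43.7(j1.7) + 1764| = |1761.1 + j74.29| = 1763
|H(j1.7)| = 520 × 7.213 / 1763 = 2.1279
20 log₁₀(2.1279) = 6.56 dB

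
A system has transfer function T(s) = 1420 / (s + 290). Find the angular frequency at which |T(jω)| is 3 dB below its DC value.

For a single-pole low-pass, the −3 dB point is at the pole: ω = 290 rad s⁻¹.

290 rad s⁻¹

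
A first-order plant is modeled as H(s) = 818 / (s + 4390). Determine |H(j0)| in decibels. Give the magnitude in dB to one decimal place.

H(0) = 818 / 4390 = 0.18633
20 log₁₀(0.18633) = -14.59 dB

-14.6 dB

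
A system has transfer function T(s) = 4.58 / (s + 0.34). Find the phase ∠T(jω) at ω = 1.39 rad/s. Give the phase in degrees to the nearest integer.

∠(j1.39 + 0.34) = arctan(1.39/0.34) = 76.26°
∠T(j1.39) = −76.26° = -76.26°

-76°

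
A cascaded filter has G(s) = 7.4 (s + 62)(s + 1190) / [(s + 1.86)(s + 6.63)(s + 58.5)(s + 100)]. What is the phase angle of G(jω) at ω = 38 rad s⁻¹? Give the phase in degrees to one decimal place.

∠(j38 + 62) = arctan(38/62) = 31.50°
∠(j38 + 1190) = arctan(38/1190) = 1.83°
∠(j38 + 1.86) = arctan(38/1.86) = 87.20°
∠(j38 + 6.63) = arctan(38/6.63) = 80.10°
∠(j38 + 58.5) = arctan(38/58.5) = 33.01°
∠(j38 + 100) = arctan(38/100) = 20.81°
∠G(j38) = 31.50° + 1.83° − (87.20° + 80.10° + 33.01° + 20.81°) = -187.78°

-187.8°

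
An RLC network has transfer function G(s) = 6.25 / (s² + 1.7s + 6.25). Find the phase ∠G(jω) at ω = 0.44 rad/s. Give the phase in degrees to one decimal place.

-7.0 deg

∠[(j0.44)² + 1.7(j0.44) + 6.25] = ∠[6.0564 + j0.748] = 7.04°
∠G(j0.44) = −7.04° = -7.04°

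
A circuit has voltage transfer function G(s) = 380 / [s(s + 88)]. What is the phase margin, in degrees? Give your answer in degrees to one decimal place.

87.2°

Gain crossover: |G(jω)| = 1 at ω ≈ 4.31 rad/sec.
∠G(j4.31) = −90° − arctan(4.31/88) ≈ -92.81°
PM = 180° + (-92.81°) = 87.19°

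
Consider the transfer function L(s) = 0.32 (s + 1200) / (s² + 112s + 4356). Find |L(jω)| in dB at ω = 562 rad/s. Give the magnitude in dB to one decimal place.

-57.5 dB

|j562 + 1200| = √(562² + 1200²) = 1325
|(j562)² + 112(j562) + 4356| = |-3.1149e+05 + j62944| = 3.178e+05
|L(j562)| = 0.32 × 1325 / 3.178e+05 = 0.0013343
20 log₁₀(0.0013343) = -57.49 dB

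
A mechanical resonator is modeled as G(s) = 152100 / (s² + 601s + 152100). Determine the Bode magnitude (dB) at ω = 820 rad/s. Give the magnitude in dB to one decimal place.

|(j820)² + 601(j820) + 152100| = |-5.203e+05 + j4.9282e+05| = 7.166e+05
|G(j820)| = 152100 / 7.166e+05 = 0.21224
20 log₁₀(0.21224) = -13.46 dB

-13.5 dB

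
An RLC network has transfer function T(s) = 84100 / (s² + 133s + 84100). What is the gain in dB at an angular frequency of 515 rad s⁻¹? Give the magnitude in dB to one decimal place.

|(j515)² + 133(j515) + 84100| = |-1.8112e+05 + j68495| = 1.936e+05
|T(j515)| = 84100 / 1.936e+05 = 0.4343
20 log₁₀(0.4343) = -7.24 dB

-7.2 dB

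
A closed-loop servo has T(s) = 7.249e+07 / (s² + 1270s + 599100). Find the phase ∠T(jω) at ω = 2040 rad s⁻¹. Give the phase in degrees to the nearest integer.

-144°

∠[(j2040)² + 1270(j2040) + 599100] = ∠[-3.5625e+06 + j2.5908e+06] = 143.97°
∠T(j2040) = −143.97° = -143.97°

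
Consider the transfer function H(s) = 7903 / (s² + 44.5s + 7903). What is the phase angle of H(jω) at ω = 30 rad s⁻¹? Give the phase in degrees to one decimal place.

-10.8°

∠[(j30)² + 44.5(j30) + 7903] = ∠[7003 + j1335] = 10.79°
∠H(j30) = −10.79° = -10.79°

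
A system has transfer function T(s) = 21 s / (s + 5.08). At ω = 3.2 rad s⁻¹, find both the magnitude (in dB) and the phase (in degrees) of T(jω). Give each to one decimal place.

|T| = 21.0 dB, ∠T = 57.8 deg

|j3.2| = 3.2
|j3.2 + 5.08| = √(3.2² + 5.08²) = 6.004
|T(j3.2)| = 21 × 3.2 / 6.004 = 11.193
20 log₁₀(11.193) = 20.98 dB
∠(j3.2) = 90.00°
∠(j3.2 + 5.08) = arctan(3.2/5.08) = 32.21°
∠T(j3.2) = 90.00° − 32.21° = 57.79°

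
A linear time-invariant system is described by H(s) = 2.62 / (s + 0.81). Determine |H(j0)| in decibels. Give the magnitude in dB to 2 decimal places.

H(0) = 2.62 / 0.81 = 3.2346
20 log₁₀(3.2346) = 10.196 dB

10.20 dB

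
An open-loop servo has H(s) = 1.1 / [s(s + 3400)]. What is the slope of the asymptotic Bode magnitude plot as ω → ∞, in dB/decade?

-40 dB/decade

With 0 zeros and 2 poles, the high-frequency asymptotic slope is 20 × (0 − 2) = -40 dB/decade.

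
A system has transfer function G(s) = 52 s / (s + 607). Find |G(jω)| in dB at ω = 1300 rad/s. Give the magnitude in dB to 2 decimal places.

|j1300| = 1300
|j1300 + 607| = √(1300² + 607²) = 1435
|G(j1300)| = 52 × 1300 / 1435 = 47.117
20 log₁₀(47.117) = 33.464 dB

33.46 dB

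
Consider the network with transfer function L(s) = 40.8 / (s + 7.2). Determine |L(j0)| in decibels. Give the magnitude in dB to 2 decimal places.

15.07 dB

L(0) = 40.8 / 7.2 = 5.6667
20 log₁₀(5.6667) = 15.067 dB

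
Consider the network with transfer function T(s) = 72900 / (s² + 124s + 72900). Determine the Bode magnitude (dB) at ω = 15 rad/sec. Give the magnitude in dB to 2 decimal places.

0.02 dB

|(j15)² + 124(j15) + 72900| = |72675 + j1860| = 7.27e+04
|T(j15)| = 72900 / 7.27e+04 = 1.0028
20 log₁₀(1.0028) = 0.024 dB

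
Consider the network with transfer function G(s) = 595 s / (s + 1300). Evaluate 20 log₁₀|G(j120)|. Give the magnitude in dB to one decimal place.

|j120| = 120
|j120 + 1300| = √(120² + 1300²) = 1306
|G(j120)| = 595 × 120 / 1306 = 54.691
20 log₁₀(54.691) = 34.76 dB

34.8 dB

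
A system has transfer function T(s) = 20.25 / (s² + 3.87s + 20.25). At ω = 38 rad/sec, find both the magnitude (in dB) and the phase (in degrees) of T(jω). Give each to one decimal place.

|(j38)² + 3.87(j38) + 20.25| = |-1423.8 + j147.06| = 1431
|T(j38)| = 20.25 / 1431 = 0.014148
20 log₁₀(0.014148) = -36.99 dB
∠[(j38)² + 3.87(j38) + 20.25] = ∠[-1423.8 + j147.06] = 174.10°
∠T(j38) = −174.10° = -174.10°

|T| = -37.0 dB, ∠T = -174.1°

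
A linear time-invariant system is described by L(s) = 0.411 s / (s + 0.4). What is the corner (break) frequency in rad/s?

The single real pole at s = −0.4 gives a corner at ω = 0.4 rad/s.

0.4 rad/s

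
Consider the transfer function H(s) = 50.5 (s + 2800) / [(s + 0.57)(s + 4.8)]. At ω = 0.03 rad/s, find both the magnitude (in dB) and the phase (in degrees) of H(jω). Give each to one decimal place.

|H| = 94.3 dB, ∠H = -3.4 deg

|j0.03 + 2800| = √(0.03² + 2800²) = 2800
|j0.03 + 0.57| = √(0.03² + 0.57²) = 0.5708
|j0.03 + 4.8| = √(0.03² + 4.8²) = 4.8
|H(j0.03)| = 50.5 × 2800 / (0.5708 × 4.8) = 51609
20 log₁₀(51609) = 94.25 dB
∠(j0.03 + 2800) = arctan(0.03/2800) = 0.00°
∠(j0.03 + 0.57) = arctan(0.03/0.57) = 3.01°
∠(j0.03 + 4.8) = arctan(0.03/4.8) = 0.36°
∠H(j0.03) = 0.00° − (3.01° + 0.36°) = -3.37°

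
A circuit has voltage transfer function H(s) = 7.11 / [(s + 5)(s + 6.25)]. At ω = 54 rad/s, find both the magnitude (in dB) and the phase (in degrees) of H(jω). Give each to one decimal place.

|H| = -52.4 dB, ∠H = -168.1 deg

|j54 + 5| = √(54² + 5²) = 54.23
|j54 + 6.25| = √(54² + 6.25²) = 54.36
|H(j54)| = 7.11 / (54.23 × 54.36) = 0.0024118
20 log₁₀(0.0024118) = -52.35 dB
∠(j54 + 5) = arctan(54/5) = 84.71°
∠(j54 + 6.25) = arctan(54/6.25) = 83.40°
∠H(j54) = − (84.71° + 83.40°) = -168.11°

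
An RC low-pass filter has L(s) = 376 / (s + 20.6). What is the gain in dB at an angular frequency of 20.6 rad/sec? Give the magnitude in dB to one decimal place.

22.2 dB

|j20.6 + 20.6| = √(20.6² + 20.6²) = 29.13
|L(j20.6)| = 376 / 29.13 = 12.906
20 log₁₀(12.906) = 22.22 dB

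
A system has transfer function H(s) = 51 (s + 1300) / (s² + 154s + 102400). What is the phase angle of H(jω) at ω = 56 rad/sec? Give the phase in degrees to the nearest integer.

∠(j56 + 1300) = arctan(56/1300) = 2.47°
∠[(j56)² + 154(j56) + 102400] = ∠[99264 + j8624] = 4.97°
∠H(j56) = 2.47° − 4.97° = -2.50°

-2°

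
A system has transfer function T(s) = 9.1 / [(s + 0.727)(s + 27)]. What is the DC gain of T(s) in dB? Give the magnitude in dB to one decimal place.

T(0) = 9.1 / (0.727 × 27) = 0.4636
20 log₁₀(0.4636) = -6.68 dB

-6.7 dB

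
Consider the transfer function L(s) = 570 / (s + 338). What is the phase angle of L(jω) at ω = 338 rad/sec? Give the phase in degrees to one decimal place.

∠(j338 + 338) = arctan(338/338) = 45.00°
∠L(j338) = −45.00° = -45.00°

-45.0°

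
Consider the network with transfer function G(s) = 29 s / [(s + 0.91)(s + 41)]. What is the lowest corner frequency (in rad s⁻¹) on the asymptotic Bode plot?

Break frequencies occur at each pole and zero magnitude: 0.91 rad s⁻¹, 41 rad s⁻¹.
The lowest is 0.91 rad s⁻¹.

0.91 rad s⁻¹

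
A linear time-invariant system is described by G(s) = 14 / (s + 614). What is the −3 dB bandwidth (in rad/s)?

614 rad/s

For a single-pole low-pass, the −3 dB point is at the pole: ω = 614 rad/s.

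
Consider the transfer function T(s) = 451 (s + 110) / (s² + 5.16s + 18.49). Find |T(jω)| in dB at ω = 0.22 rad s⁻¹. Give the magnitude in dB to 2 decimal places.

|j0.22 + 110| = √(0.22² + 110²) = 110
|(j0.22)² + 5.16(j0.22) + 18.49| = |18.442 + j1.1352| = 18.48
|T(j0.22)| = 451 × 110 / 18.48 = 2685
20 log₁₀(2685) = 68.579 dB

68.58 dB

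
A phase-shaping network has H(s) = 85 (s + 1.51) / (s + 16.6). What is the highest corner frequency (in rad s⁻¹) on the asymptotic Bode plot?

16.6 rad s⁻¹

Break frequencies occur at each pole and zero magnitude: 1.51 rad s⁻¹, 16.6 rad s⁻¹.
The highest is 16.6 rad s⁻¹.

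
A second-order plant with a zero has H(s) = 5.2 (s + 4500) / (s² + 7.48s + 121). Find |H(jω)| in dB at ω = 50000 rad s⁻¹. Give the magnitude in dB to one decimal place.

|j50000 + 4500| = √(50000² + 4500²) = 5.02e+04
|(j50000)² + 7.48(j50000) + 121| = |-2.5e+09 + j3.74e+05| = 2.5e+09
|H(j50000)| = 5.2 × 5.02e+04 / 2.5e+09 = 0.00010442
20 log₁₀(0.00010442) = -79.62 dB

-79.6 dB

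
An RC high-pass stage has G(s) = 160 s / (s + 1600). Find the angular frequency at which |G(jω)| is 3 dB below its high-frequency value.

1600 rad/s

For a single-pole high-pass, the −3 dB point is at the pole: ω = 1600 rad/s.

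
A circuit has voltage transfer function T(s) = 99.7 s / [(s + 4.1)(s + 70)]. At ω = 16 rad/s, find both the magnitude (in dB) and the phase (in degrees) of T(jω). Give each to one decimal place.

|T| = 2.6 dB, ∠T = 1.5°

|j16| = 16
|j16 + 4.1| = √(16² + 4.1²) = 16.52
|j16 + 70| = √(16² + 70²) = 71.81
|T(j16)| = 99.7 × 16 / (16.52 × 71.81) = 1.345
20 log₁₀(1.345) = 2.57 dB
∠(j16) = 90.00°
∠(j16 + 4.1) = arctan(16/4.1) = 75.63°
∠(j16 + 70) = arctan(16/70) = 12.88°
∠T(j16) = 90.00° − (75.63° + 12.88°) = 1.50°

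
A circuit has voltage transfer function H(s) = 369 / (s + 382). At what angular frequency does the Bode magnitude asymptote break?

The single real pole at s = −382 gives a corner at ω = 382 rad/s.

382 rad/s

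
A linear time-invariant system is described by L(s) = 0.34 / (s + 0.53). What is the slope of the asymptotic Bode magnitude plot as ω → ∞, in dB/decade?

With 0 zeros and 1 pole, the high-frequency asymptotic slope is 20 × (0 − 1) = -20 dB/decade.

-20 dB/decade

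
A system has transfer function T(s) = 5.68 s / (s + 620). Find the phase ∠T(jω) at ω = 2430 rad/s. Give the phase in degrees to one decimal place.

14.3°

∠(j2430) = 90.00°
∠(j2430 + 620) = arctan(2430/620) = 75.69°
∠T(j2430) = 90.00° − 75.69° = 14.31°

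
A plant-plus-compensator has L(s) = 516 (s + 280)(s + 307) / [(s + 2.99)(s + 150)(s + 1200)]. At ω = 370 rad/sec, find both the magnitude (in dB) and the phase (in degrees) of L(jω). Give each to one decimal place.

|L| = -4.1 dB, ∠L = -71.4°

|j370 + 280| = √(370² + 280²) = 464
|j370 + 307| = √(370² + 307²) = 480.8
|j370 + 2.99| = √(370² + 2.99²) = 370
|j370 + 150| = √(370² + 150²) = 399.2
|j370 + 1200| = √(370² + 1200²) = 1256
|L(j370)| = 516 × 464 × 480.8 / (370 × 399.2 × 1256) = 0.62052
20 log₁₀(0.62052) = -4.14 dB
∠(j370 + 280) = arctan(370/280) = 52.88°
∠(j370 + 307) = arctan(370/307) = 50.32°
∠(j370 + 2.99) = arctan(370/2.99) = 89.54°
∠(j370 + 150) = arctan(370/150) = 67.93°
∠(j370 + 1200) = arctan(370/1200) = 17.14°
∠L(j370) = 52.88° + 50.32° − (89.54° + 67.93° + 17.14°) = -71.41°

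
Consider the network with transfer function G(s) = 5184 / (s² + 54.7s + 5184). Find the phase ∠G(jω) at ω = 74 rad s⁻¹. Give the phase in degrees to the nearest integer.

-94°

∠[(j74)² + 54.7(j74) + 5184] = ∠[-292 + j4047.8] = 94.13°
∠G(j74) = −94.13° = -94.13°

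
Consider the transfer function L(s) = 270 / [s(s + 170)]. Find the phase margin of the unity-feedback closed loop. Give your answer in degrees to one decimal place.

89.5°

Gain crossover: |L(jω)| = 1 at ω ≈ 1.59 rad/s.
∠L(j1.59) = −90° − arctan(1.59/170) ≈ -90.54°
PM = 180° + (-90.54°) = 89.46°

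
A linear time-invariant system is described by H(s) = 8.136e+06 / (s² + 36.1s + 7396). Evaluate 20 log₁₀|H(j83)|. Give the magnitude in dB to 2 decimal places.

|(j83)² + 36.1(j83) + 7396| = |507 + j2996.3| = 3039
|H(j83)| = 8.136e+06 / 3039 = 2677.3
20 log₁₀(2677.3) = 68.554 dB

68.55 dB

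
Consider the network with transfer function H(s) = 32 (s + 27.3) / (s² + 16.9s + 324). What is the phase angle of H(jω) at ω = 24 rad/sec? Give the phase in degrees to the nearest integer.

-81°

∠(j24 + 27.3) = arctan(24/27.3) = 41.32°
∠[(j24)² + 16.9(j24) + 324] = ∠[-252 + j405.6] = 121.85°
∠H(j24) = 41.32° − 121.85° = -80.53°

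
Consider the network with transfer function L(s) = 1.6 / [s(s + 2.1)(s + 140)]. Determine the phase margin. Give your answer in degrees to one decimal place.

Gain crossover: |L(jω)| = 1 at ω ≈ 0.00544 rad/sec.
∠L(j0.00544) = −90° − arctan(0.00544/2.1) − arctan(0.00544/140) ≈ -90.15°
PM = 180° + (-90.15°) = 89.85°

89.8°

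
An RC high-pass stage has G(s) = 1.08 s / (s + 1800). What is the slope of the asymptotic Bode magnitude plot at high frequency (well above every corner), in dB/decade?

With 1 zero and 1 pole, the high-frequency asymptotic slope is 20 × (1 − 1) = 0 dB/decade.

0 dB/decade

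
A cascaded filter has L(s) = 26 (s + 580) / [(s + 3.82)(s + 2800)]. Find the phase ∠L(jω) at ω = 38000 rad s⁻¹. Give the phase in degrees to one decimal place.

-86.7°

∠(j38000 + 580) = arctan(38000/580) = 89.13°
∠(j38000 + 3.82) = arctan(38000/3.82) = 89.99°
∠(j38000 + 2800) = arctan(38000/2800) = 85.79°
∠L(j38000) = 89.13° − (89.99° + 85.79°) = -86.65°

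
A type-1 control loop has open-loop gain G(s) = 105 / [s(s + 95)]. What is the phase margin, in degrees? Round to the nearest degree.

Gain crossover: |G(jω)| = 1 at ω ≈ 1.11 rad/s.
∠G(j1.11) = −90° − arctan(1.11/95) ≈ -90.67°
PM = 180° + (-90.67°) = 89.33°

89°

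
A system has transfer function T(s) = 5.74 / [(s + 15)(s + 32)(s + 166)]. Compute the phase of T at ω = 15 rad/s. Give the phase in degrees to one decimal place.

-75.3°

∠(j15 + 15) = arctan(15/15) = 45.00°
∠(j15 + 32) = arctan(15/32) = 25.11°
∠(j15 + 166) = arctan(15/166) = 5.16°
∠T(j15) = − (45.00° + 25.11° + 5.16°) = -75.28°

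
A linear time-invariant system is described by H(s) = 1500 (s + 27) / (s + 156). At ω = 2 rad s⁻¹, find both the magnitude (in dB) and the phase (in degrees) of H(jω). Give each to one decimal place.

|j2 + 27| = √(2² + 27²) = 27.07
|j2 + 156| = √(2² + 156²) = 156
|H(j2)| = 1500 × 27.07 / 156 = 260.31
20 log₁₀(260.31) = 48.31 dB
∠(j2 + 27) = arctan(2/27) = 4.24°
∠(j2 + 156) = arctan(2/156) = 0.73°
∠H(j2) = 4.24° − 0.73° = 3.50°

|H| = 48.3 dB, ∠H = 3.5 deg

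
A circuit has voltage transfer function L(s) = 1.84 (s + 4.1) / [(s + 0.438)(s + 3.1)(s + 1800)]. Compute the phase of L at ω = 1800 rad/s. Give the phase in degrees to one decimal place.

∠(j1800 + 4.1) = arctan(1800/4.1) = 89.87°
∠(j1800 + 0.438) = arctan(1800/0.438) = 89.99°
∠(j1800 + 3.1) = arctan(1800/3.1) = 89.90°
∠(j1800 + 1800) = arctan(1800/1800) = 45.00°
∠L(j1800) = 89.87° − (89.99° + 89.90° + 45.00°) = -135.02°

-135.0°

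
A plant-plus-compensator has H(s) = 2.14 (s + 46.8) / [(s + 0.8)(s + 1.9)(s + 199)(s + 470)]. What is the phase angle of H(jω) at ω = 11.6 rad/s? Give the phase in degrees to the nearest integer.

-158 deg

∠(j11.6 + 46.8) = arctan(11.6/46.8) = 13.92°
∠(j11.6 + 0.8) = arctan(11.6/0.8) = 86.05°
∠(j11.6 + 1.9) = arctan(11.6/1.9) = 80.70°
∠(j11.6 + 199) = arctan(11.6/199) = 3.34°
∠(j11.6 + 470) = arctan(11.6/470) = 1.41°
∠H(j11.6) = 13.92° − (86.05° + 80.70° + 3.34° + 1.41°) = -157.58°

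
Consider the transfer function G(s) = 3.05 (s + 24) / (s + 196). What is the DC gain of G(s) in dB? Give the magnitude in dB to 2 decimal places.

-8.55 dB

G(0) = 3.05 × 24 / 196 = 0.37347
20 log₁₀(0.37347) = -8.555 dB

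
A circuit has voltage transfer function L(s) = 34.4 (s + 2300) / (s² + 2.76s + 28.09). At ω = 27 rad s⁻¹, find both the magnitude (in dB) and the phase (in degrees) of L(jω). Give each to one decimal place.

|L| = 41.0 dB, ∠L = -173.3°

|j27 + 2300| = √(27² + 2300²) = 2300
|(j27)² + 2.76(j27) + 28.09| = |-700.91 + j74.52| = 704.9
|L(j27)| = 34.4 × 2300 / 704.9 = 112.26
20 log₁₀(112.26) = 41.00 dB
∠(j27 + 2300) = arctan(27/2300) = 0.67°
∠[(j27)² + 2.76(j27) + 28.09] = ∠[-700.91 + j74.52] = 173.93°
∠L(j27) = 0.67° − 173.93° = -173.26°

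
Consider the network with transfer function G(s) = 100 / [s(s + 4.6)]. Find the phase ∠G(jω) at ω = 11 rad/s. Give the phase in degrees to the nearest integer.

∠(j11 + 4.6) = arctan(11/4.6) = 67.31°
∠(j11) = 90.00°
∠G(j11) = − (67.31° + 90.00°) = -157.31°

-157 deg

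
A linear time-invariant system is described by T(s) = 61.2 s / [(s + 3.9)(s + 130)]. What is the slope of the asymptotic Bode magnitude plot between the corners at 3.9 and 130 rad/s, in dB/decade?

In this band the factors already past their corner are: 1 differentiator zero, pole at 3.9; net slope = 0 dB/decade.

0 dB/decade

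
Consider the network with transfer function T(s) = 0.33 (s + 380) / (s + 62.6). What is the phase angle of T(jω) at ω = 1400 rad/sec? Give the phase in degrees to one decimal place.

-12.6°

∠(j1400 + 380) = arctan(1400/380) = 74.81°
∠(j1400 + 62.6) = arctan(1400/62.6) = 87.44°
∠T(j1400) = 74.81° − 87.44° = -12.63°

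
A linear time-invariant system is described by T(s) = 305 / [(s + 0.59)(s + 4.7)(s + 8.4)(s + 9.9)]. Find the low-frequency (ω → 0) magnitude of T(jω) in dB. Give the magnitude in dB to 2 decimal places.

2.43 dB

T(0) = 305 / (0.59 × 4.7 × 8.4 × 9.9) = 1.3226
20 log₁₀(1.3226) = 2.429 dB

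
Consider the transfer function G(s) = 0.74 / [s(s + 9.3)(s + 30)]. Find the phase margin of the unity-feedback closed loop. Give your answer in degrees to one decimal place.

90.0°

Gain crossover: |G(jω)| = 1 at ω ≈ 0.00265 rad/sec.
∠G(j0.00265) = −90° − arctan(0.00265/9.3) − arctan(0.00265/30) ≈ -90.02°
PM = 180° + (-90.02°) = 89.98°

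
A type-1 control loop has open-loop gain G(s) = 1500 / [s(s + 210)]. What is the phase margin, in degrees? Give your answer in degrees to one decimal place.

Gain crossover: |G(jω)| = 1 at ω ≈ 7.14 rad/sec.
∠G(j7.14) = −90° − arctan(7.14/210) ≈ -91.95°
PM = 180° + (-91.95°) = 88.05°

88.1°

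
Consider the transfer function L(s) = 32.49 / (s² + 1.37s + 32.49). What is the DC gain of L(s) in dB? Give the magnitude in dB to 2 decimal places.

0.00 dB

L(0) = 32.49 / 32.49 = 1
20 log₁₀(1) = 0.000 dB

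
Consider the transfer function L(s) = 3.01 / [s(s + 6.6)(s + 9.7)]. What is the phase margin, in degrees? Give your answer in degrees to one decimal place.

89.3°

Gain crossover: |L(jω)| = 1 at ω ≈ 0.047 rad/sec.
∠L(j0.047) = −90° − arctan(0.047/6.6) − arctan(0.047/9.7) ≈ -90.69°
PM = 180° + (-90.69°) = 89.31°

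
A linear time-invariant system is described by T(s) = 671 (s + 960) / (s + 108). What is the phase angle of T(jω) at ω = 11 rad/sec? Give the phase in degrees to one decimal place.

∠(j11 + 960) = arctan(11/960) = 0.66°
∠(j11 + 108) = arctan(11/108) = 5.82°
∠T(j11) = 0.66° − 5.82° = -5.16°

-5.2°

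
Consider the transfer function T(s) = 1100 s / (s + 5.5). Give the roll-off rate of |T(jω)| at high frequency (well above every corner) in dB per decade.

With 1 zero and 1 pole, the high-frequency asymptotic slope is 20 × (1 − 1) = 0 dB/decade.

0 dB/decade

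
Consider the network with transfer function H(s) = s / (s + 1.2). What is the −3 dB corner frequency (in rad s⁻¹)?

For a single-pole high-pass, the −3 dB point is at the pole: ω = 1.2 rad s⁻¹.

1.2 rad s⁻¹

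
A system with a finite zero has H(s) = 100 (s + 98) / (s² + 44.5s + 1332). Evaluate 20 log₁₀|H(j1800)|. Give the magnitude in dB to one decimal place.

|j1800 + 98| = √(1800² + 98²) = 1803
|(j1800)² + 44.5(j1800) + 1332| = |-3.2387e+06 + j80100| = 3.24e+06
|H(j1800)| = 100 × 1803 / 3.24e+06 = 0.055644
20 log₁₀(0.055644) = -25.09 dB

-25.1 dB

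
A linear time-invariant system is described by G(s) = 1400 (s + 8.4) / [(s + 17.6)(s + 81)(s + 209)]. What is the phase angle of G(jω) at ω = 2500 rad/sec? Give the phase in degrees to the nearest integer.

∠(j2500 + 8.4) = arctan(2500/8.4) = 89.81°
∠(j2500 + 17.6) = arctan(2500/17.6) = 89.60°
∠(j2500 + 81) = arctan(2500/81) = 88.14°
∠(j2500 + 209) = arctan(2500/209) = 85.22°
∠G(j2500) = 89.81° − (89.60° + 88.14° + 85.22°) = -173.15°

-173°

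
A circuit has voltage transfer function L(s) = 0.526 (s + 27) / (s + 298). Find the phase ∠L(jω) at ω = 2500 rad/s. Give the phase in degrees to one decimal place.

∠(j2500 + 27) = arctan(2500/27) = 89.38°
∠(j2500 + 298) = arctan(2500/298) = 83.20°
∠L(j2500) = 89.38° − 83.20° = 6.18°

6.2 deg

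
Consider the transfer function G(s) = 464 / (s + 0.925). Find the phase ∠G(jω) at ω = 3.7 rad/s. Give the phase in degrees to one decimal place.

∠(j3.7 + 0.925) = arctan(3.7/0.925) = 75.96°
∠G(j3.7) = −75.96° = -75.96°

-76.0°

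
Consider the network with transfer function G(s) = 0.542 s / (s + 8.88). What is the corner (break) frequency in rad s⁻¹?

The single real pole at s = −8.88 gives a corner at ω = 8.88 rad s⁻¹.

8.88 rad s⁻¹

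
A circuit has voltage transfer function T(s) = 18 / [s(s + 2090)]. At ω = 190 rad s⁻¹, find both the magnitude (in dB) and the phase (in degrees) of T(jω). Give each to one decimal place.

|j190 + 2090| = √(190² + 2090²) = 2099
|j190| = 190
|T(j190)| = 18 / (2099 × 190) = 4.5142e-05
20 log₁₀(4.5142e-05) = -86.91 dB
∠(j190 + 2090) = arctan(190/2090) = 5.19°
∠(j190) = 90.00°
∠T(j190) = − (5.19° + 90.00°) = -95.19°

|T| = -86.9 dB, ∠T = -95.2 deg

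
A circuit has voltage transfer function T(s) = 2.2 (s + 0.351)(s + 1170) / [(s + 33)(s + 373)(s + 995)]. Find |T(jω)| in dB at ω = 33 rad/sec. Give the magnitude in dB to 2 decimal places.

-46.22 dB

|j33 + 0.351| = √(33² + 0.351²) = 33
|j33 + 1170| = √(33² + 1170²) = 1170
|j33 + 33| = √(33² + 33²) = 46.67
|j33 + 373| = √(33² + 373²) = 374.5
|j33 + 995| = √(33² + 995²) = 995.5
|T(j33)| = 2.2 × 33 × 1170 / (46.67 × 374.5 × 995.5) = 0.0048846
20 log₁₀(0.0048846) = -46.223 dB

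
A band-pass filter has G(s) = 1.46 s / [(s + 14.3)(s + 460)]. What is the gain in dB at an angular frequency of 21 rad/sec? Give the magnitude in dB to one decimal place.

-51.6 dB

|j21| = 21
|j21 + 14.3| = √(21² + 14.3²) = 25.41
|j21 + 460| = √(21² + 460²) = 460.5
|G(j21)| = 1.46 × 21 / (25.41 × 460.5) = 0.0026207
20 log₁₀(0.0026207) = -51.63 dB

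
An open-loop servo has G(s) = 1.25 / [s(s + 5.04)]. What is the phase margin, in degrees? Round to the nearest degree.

Gain crossover: |G(jω)| = 1 at ω ≈ 0.248 rad/s.
∠G(j0.248) = −90° − arctan(0.248/5.04) ≈ -92.81°
PM = 180° + (-92.81°) = 87.19°

87°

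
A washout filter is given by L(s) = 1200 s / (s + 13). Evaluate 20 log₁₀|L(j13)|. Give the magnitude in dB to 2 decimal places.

|j13| = 13
|j13 + 13| = √(13² + 13²) = 18.38
|L(j13)| = 1200 × 13 / 18.38 = 848.53
20 log₁₀(848.53) = 58.573 dB

58.57 dB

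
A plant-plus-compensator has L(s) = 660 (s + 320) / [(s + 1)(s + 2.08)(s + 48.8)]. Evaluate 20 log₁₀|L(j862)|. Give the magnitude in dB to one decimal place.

|j862 + 320| = √(862² + 320²) = 919.5
|j862 + 1| = √(862² + 1²) = 862
|j862 + 2.08| = √(862² + 2.08²) = 862
|j862 + 48.8| = √(862² + 48.8²) = 863.4
|L(j862)| = 660 × 919.5 / (862 × 862 × 863.4) = 0.00094595
20 log₁₀(0.00094595) = -60.48 dB

-60.5 dB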